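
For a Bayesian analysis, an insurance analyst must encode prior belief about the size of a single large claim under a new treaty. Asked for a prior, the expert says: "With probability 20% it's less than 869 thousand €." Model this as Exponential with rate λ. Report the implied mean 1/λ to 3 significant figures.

P(T < 869.0) = 1 − e^(−λ·869.0) = 0.2, so λ = −ln(1−0.2)/869.0 = −ln(0.8)/869.0 = 0.000257.
Mean = 1/λ = 3890 thousand €.

mean ≈ 3890 thousand €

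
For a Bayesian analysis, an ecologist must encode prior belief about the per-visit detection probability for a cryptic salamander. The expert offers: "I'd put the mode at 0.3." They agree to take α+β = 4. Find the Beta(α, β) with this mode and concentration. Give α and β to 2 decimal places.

For α,β > 1 the Beta mode is (α−1)/(α+β−2). With α+β = 4, the mode is (α−1)/2.
Set (α−1)/2 = 0.3 → α = 1 + 0.3·2 = 1.60.
β = 4 − α = 2.40.

α = 1.60, β = 2.40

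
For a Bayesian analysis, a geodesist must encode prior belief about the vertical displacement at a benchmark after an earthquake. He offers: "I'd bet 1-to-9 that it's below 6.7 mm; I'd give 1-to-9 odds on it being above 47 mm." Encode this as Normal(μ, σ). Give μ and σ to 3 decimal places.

For Normal(μ,σ), the p-quantile is μ + z_p·σ. Here z_{0.1} = -1.282, z_{0.9} = 1.282.
So 6.7 = μ − 1.282σ and 47 = μ + 1.282σ.
Subtracting: σ = (47 − 6.7)/(1.282 − (-1.282)) = 15.723.
Then μ = 6.7 − (-1.282)·15.723 = 26.850.

μ = 26.850, σ = 15.723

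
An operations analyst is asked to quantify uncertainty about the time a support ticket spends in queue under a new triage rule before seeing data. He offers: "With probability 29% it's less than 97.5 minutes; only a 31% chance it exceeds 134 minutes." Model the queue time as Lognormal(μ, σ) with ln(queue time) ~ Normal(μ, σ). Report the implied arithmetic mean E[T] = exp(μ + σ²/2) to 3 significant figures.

E[T] ≈ 121 minutes

If T ~ Lognormal(μ,σ) then ln T ~ Normal(μ,σ), so the p-quantile of ln T is μ + z_p·σ.
ln(97.5) = 4.58 and ln(134) = 4.898; z_{0.29} = -0.5534, z_{0.69} = 0.4959.
σ = (4.898 − 4.58)/(0.4959 − (-0.5534)) = 0.303.
μ = 4.58 − (-0.5534)·0.303 = 4.748.
E[T] = exp(μ + σ²/2) = exp(4.748 + 0.0459) = 121 minutes.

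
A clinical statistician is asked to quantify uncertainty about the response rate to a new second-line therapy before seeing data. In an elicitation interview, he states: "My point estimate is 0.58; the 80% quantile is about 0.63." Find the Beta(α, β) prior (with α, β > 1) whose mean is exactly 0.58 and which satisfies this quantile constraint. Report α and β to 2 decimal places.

With mean 0.58 fixed, write α = 0.58s, β = 0.42s where s = α+β.
Need P(θ < 0.63) = 0.8 under Beta(0.58s, 0.42s). Normal approximation: (q−m)/√(m(1−m)/s) ≈ z_{0.8} = 0.842, so s ≈ 0.58·0.42·(0.842)²/(0.63−0.58)² = 69.0.
At s = 69.0: P(θ<0.63) ≈ 0.799. Adjusting to match 0.8 gives s ≈ 69.73.
So α = 0.58·69.73 ≈ 40.45, β = 0.42·69.73 ≈ 29.29.

α ≈ 40.45, β ≈ 29.29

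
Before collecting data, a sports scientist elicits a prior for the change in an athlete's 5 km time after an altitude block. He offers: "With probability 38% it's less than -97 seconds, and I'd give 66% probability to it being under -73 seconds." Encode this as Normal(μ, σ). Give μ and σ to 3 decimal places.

μ = -86.788, σ = 33.429

The p-quantile of Normal(μ,σ) is μ + z_p·σ, with z_{0.38} = -0.3055 and z_{0.66} = 0.4125.
Eliminate σ: μ = (z₂·x₁ − z₁·x₂)/(z₂ − z₁) = (0.4125·-97 − (-0.3055)·-73)/0.7179 = -86.788.
Then σ = (x₂ − x₁)/(z₂ − z₁) = (-73 − -97)/0.7179 = 33.429.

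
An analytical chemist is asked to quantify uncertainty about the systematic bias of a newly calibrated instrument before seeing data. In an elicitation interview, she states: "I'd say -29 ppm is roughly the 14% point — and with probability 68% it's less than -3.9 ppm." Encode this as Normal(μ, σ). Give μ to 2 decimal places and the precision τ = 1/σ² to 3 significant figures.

The p-quantile of Normal(μ,σ) is μ + z_p·σ, with z_{0.14} = -1.08 and z_{0.68} = 0.4677.
Eliminate σ: μ = (z₂·x₁ − z₁·x₂)/(z₂ − z₁) = (0.4677·-29 − (-1.08)·-3.9)/1.548 = -11.48.
Then σ = (x₂ − x₁)/(z₂ − z₁) = (-3.9 − -29)/1.548 = 16.21.
Precision τ = 1/σ² = 1/16.21² = 0.0038.

μ = -11.48, τ = 0.0038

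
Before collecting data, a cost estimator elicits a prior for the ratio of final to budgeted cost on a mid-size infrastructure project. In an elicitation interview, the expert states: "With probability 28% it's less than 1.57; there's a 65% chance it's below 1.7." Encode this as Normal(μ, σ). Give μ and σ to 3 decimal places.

μ = 1.648, σ = 0.134

The p-quantile of Normal(μ,σ) is μ + z_p·σ, with z_{0.28} = -0.5828 and z_{0.65} = 0.3853.
Eliminate σ: μ = (z₂·x₁ − z₁·x₂)/(z₂ − z₁) = (0.3853·1.57 − (-0.5828)·1.7)/0.9682 = 1.648.
Then σ = (x₂ − x₁)/(z₂ − z₁) = (1.7 − 1.57)/0.9682 = 0.134.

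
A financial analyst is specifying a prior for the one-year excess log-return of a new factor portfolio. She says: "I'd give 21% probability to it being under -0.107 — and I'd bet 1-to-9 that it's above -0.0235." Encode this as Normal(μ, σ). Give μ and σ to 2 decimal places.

The p-quantile of Normal(μ,σ) is μ + z_p·σ, with z_{0.21} = -0.8064 and z_{0.9} = 1.282.
Eliminate σ: μ = (z₂·x₁ − z₁·x₂)/(z₂ − z₁) = (1.282·-0.107 − (-0.8064)·-0.0235)/2.088 = -0.07.
Then σ = (x₂ − x₁)/(z₂ − z₁) = (-0.0235 − -0.107)/2.088 = 0.04.

μ = -0.07, σ = 0.04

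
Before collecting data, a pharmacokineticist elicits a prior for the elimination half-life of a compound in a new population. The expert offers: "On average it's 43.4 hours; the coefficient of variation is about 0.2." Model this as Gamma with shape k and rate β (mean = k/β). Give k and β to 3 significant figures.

k ≈ 25, β ≈ 0.576

For Gamma(k, rate β): mean = k/β, variance = k/β², so CV = 1/√k.
CV = 0.2, hence k = 1/CV² = 25.
Then β = k/mean = 25/43.4 = 0.576.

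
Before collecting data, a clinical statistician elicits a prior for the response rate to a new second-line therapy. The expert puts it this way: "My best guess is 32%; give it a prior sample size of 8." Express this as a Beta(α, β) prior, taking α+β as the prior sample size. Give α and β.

Under the effective-sample-size interpretation, Beta(α, β) has prior mean α/(α+β) and prior sample size α+β.
So α+β = 8 and α/(α+β) = 0.32, giving α = 0.32·8 = 2.56 and β = 8 − 2.56 = 5.44.

α = 2.56, β = 5.44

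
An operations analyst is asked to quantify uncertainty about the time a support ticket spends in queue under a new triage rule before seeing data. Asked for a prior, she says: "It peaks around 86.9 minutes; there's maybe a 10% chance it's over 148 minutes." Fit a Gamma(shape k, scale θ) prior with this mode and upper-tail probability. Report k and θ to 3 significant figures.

k ≈ 7.68, θ ≈ 13

Gamma(k,θ) with k>1 has mode (k−1)θ, so θ = 86.9/(k−1).
Need P(X < 148) = 0.9 with θ tied to k this way. Start at k = 2, θ = 86.9: P(X<148) ≈ 0.508.
Too low — raise k to concentrate. Iterating converges to k ≈ 7.68.
Then θ = 86.9/(7.68−1) ≈ 13.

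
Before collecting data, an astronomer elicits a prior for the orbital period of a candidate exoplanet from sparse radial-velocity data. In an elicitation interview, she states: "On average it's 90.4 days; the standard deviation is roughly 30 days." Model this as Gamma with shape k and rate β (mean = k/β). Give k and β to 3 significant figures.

k ≈ 9.08, β ≈ 0.1

For Gamma(k, rate β): mean = k/β, variance = k/β², so CV = 1/√k.
CV = SD/mean = 30/90.4 = 0.3319, hence k = 1/CV² = 9.08.
Then β = k/mean = 9.08/90.4 = 0.1.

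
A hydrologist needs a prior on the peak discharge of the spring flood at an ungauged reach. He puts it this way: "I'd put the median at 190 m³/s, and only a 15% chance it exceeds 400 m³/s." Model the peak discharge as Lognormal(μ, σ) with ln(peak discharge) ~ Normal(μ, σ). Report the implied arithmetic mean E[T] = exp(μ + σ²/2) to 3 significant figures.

If T ~ Lognormal(μ,σ) then ln T ~ Normal(μ,σ), so the p-quantile of ln T is μ + z_p·σ.
ln(190) = 5.247 and ln(400) = 5.991; z_{0.5} = 0, z_{0.85} = 1.036.
σ = (5.991 − 5.247)/(1.036 − (0)) = 0.718.
μ = 5.247 − (0)·0.718 = 5.247.
E[T] = exp(μ + σ²/2) = exp(5.247 + 0.2580) = 246 m³/s.

E[T] ≈ 246 m³/s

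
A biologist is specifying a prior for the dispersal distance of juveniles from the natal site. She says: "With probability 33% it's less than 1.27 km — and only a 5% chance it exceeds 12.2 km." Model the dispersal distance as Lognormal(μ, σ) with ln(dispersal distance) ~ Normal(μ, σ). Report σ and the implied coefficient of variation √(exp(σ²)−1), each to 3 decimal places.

σ ≈ 1.085, CV ≈ 1.499

If T ~ Lognormal(μ,σ) then ln T ~ Normal(μ,σ), so the p-quantile of ln T is μ + z_p·σ.
ln(1.27) = 0.239 and ln(12.2) = 2.501; z_{0.33} = -0.4399, z_{0.95} = 1.645.
σ = (2.501 − 0.239)/(1.645 − (-0.4399)) = 1.085.
μ = 0.239 − (-0.4399)·1.085 = 0.716.
CV = √(exp(σ²)−1) = √(exp(1.1777)−1) = 1.499.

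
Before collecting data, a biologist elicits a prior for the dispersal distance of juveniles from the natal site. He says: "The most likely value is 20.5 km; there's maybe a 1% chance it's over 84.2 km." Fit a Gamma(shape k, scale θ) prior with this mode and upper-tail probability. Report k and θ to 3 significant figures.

Gamma(k,θ) with k>1 has mode (k−1)θ, so θ = 20.5/(k−1).
Need P(X < 84.2) = 0.99 with θ tied to k this way. Start at k = 2, θ = 20.5: P(X<84.2) ≈ 0.916.
Too low — raise k to concentrate. Iterating converges to k ≈ 3.08.
Then θ = 20.5/(3.08−1) ≈ 9.86.

k ≈ 3.08, θ ≈ 9.86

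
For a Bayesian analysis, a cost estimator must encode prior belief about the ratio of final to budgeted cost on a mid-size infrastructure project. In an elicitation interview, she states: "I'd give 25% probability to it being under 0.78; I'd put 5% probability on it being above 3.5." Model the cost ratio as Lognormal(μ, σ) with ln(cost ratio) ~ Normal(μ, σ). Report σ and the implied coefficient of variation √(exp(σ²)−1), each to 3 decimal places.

σ ≈ 0.647, CV ≈ 0.721

If T ~ Lognormal(μ,σ) then ln T ~ Normal(μ,σ), so the p-quantile of ln T is μ + z_p·σ.
ln(0.78) = -0.2485 and ln(3.5) = 1.253; z_{0.25} = -0.6745, z_{0.95} = 1.645.
σ = (1.253 − -0.2485)/(1.645 − (-0.6745)) = 0.647.
μ = -0.2485 − (-0.6745)·0.647 = 0.188.
CV = √(exp(σ²)−1) = √(exp(0.4189)−1) = 0.721.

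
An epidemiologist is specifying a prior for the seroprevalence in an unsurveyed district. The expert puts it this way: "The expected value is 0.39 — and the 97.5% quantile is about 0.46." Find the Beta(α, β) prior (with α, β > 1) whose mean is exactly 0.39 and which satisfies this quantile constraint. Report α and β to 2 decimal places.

α ≈ 74.49, β ≈ 116.51

With mean 0.39 fixed, write α = 0.39s, β = 0.61s where s = α+β.
Need P(θ < 0.46) = 0.975 under Beta(0.39s, 0.61s). Normal approximation: (q−m)/√(m(1−m)/s) ≈ z_{0.975} = 1.96, so s ≈ 0.39·0.61·(1.96)²/(0.46−0.39)² = 186.5.
At s = 186.5: P(θ<0.46) ≈ 0.974. Adjusting to match 0.975 gives s ≈ 191.00.
So α = 0.39·191.00 ≈ 74.49, β = 0.61·191.00 ≈ 116.51.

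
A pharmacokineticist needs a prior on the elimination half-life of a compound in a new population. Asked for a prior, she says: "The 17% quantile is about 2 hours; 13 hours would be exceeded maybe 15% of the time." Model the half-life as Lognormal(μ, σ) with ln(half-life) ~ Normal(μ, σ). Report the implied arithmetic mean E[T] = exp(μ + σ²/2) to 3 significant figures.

E[T] ≈ 7.63 hours

If T ~ Lognormal(μ,σ) then ln T ~ Normal(μ,σ), so the p-quantile of ln T is μ + z_p·σ.
ln(2) = 0.6931 and ln(13) = 2.565; z_{0.17} = -0.9542, z_{0.85} = 1.036.
σ = (2.565 − 0.6931)/(1.036 − (-0.9542)) = 0.940.
μ = 0.6931 − (-0.9542)·0.940 = 1.590.
E[T] = exp(μ + σ²/2) = exp(1.590 + 0.4421) = 7.63 hours.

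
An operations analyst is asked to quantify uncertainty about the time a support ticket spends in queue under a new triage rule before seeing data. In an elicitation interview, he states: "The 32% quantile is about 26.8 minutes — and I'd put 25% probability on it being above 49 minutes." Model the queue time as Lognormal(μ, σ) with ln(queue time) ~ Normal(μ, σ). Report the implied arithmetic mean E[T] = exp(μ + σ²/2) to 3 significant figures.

If T ~ Lognormal(μ,σ) then ln T ~ Normal(μ,σ), so the p-quantile of ln T is μ + z_p·σ.
ln(26.8) = 3.288 and ln(49) = 3.892; z_{0.32} = -0.4677, z_{0.75} = 0.6745.
σ = (3.892 − 3.288)/(0.6745 − (-0.4677)) = 0.528.
μ = 3.288 − (-0.4677)·0.528 = 3.535.
E[T] = exp(μ + σ²/2) = exp(3.535 + 0.1396) = 39.5 minutes.

E[T] ≈ 39.5 minutes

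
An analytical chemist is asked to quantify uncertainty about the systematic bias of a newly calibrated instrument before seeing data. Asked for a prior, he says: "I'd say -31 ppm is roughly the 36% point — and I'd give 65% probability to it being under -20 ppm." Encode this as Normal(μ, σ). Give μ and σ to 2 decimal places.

μ = -25.70, σ = 14.79

For Normal(μ,σ), the p-quantile is μ + z_p·σ. Here z_{0.36} = -0.3585, z_{0.65} = 0.3853.
So -31 = μ − 0.3585σ and -20 = μ + 0.3853σ.
Subtracting: σ = (-20 − -31)/(0.3853 − (-0.3585)) = 14.79.
Then μ = -31 − (-0.3585)·14.79 = -25.70.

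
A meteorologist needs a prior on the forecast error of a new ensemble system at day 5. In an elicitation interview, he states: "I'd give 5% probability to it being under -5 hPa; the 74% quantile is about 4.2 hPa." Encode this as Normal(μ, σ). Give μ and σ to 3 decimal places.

The p-quantile of Normal(μ,σ) is μ + z_p·σ, with z_{0.05} = -1.645 and z_{0.74} = 0.6433.
Eliminate σ: μ = (z₂·x₁ − z₁·x₂)/(z₂ − z₁) = (0.6433·-5 − (-1.645)·4.2)/2.288 = 1.613.
Then σ = (x₂ − x₁)/(z₂ − z₁) = (4.2 − -5)/2.288 = 4.021.

μ = 1.613, σ = 4.021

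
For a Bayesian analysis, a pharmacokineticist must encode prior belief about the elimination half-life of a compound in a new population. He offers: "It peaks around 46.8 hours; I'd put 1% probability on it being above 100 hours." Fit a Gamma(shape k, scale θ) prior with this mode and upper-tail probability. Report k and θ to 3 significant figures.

Gamma(k,θ) with k>1 has mode (k−1)θ, so θ = 46.8/(k−1).
Need P(X < 100) = 0.99 with θ tied to k this way. Start at k = 2, θ = 46.8: P(X<100) ≈ 0.630.
Too low — raise k to concentrate. Iterating converges to k ≈ 9.41.
Then θ = 46.8/(9.41−1) ≈ 5.56.

k ≈ 9.41, θ ≈ 5.56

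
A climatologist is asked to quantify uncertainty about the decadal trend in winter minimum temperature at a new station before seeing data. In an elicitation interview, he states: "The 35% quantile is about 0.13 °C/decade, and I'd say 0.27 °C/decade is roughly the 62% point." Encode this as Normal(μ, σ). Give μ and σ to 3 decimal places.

The p-quantile of Normal(μ,σ) is μ + z_p·σ, with z_{0.35} = -0.3853 and z_{0.62} = 0.3055.
Eliminate σ: μ = (z₂·x₁ − z₁·x₂)/(z₂ − z₁) = (0.3055·0.13 − (-0.3853)·0.27)/0.6908 = 0.208.
Then σ = (x₂ − x₁)/(z₂ − z₁) = (0.27 − 0.13)/0.6908 = 0.203.

μ = 0.208, σ = 0.203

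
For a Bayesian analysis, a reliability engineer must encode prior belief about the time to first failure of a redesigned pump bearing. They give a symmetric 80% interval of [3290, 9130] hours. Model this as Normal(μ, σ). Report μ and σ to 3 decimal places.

μ = 6210.000, σ = 2278.488

A symmetric 80% interval runs μ ± z·σ with z = 1.282.
Half-width = 2920, so σ = 2920/1.282 = 2278.488.
μ is the interval midpoint, 6210.000.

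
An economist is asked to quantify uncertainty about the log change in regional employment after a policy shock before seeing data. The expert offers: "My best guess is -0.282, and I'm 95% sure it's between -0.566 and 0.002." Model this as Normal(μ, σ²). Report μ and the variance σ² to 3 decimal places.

μ = -0.282, σ² = 0.021

A symmetric 95% interval runs μ ± z·σ with z = 1.96.
Half-width = 0.284, so σ = 0.284/1.96 = 0.1449 and σ² = 0.021.
μ is the stated best guess, -0.282.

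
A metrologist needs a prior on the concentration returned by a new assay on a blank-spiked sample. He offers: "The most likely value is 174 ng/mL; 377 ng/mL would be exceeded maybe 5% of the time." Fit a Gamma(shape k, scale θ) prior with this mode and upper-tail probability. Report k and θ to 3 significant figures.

k ≈ 5.61, θ ≈ 37.8

Gamma(k,θ) with k>1 has mode (k−1)θ, so θ = 174/(k−1).
Need P(X < 377) = 0.95 with θ tied to k this way. Start at k = 2, θ = 174: P(X<377) ≈ 0.637.
Too low — raise k to concentrate. Iterating converges to k ≈ 5.61.
Then θ = 174/(5.61−1) ≈ 37.8.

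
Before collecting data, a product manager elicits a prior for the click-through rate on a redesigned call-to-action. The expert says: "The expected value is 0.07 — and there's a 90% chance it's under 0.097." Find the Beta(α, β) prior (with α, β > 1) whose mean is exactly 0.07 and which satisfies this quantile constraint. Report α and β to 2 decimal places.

With mean 0.07 fixed, write α = 0.07s, β = 0.93s where s = α+β.
Need P(θ < 0.097) = 0.9 under Beta(0.07s, 0.93s). Normal approximation: (q−m)/√(m(1−m)/s) ≈ z_{0.9} = 1.28, so s ≈ 0.07·0.93·(1.28)²/(0.097−0.07)² = 146.7.
At s = 146.7: P(θ<0.097) ≈ 0.894. Adjusting to match 0.9 gives s ≈ 156.66.
So α = 0.07·156.66 ≈ 10.97, β = 0.93·156.66 ≈ 145.69.

α ≈ 10.97, β ≈ 145.69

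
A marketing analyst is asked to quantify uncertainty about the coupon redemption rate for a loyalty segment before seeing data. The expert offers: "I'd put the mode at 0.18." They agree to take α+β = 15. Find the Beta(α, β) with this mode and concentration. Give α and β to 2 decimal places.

α = 3.34, β = 11.66

For α,β > 1 the Beta mode is (α−1)/(α+β−2). With α+β = 15, the mode is (α−1)/13.
Set (α−1)/13 = 0.18 → α = 1 + 0.18·13 = 3.34.
β = 15 − α = 11.66.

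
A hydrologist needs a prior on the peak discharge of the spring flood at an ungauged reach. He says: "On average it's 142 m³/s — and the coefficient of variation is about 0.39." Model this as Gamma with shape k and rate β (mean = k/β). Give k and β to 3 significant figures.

k ≈ 6.57, β ≈ 0.0463

For Gamma(k, rate β): mean = k/β, variance = k/β², so CV = 1/√k.
CV = 0.39, hence k = 1/CV² = 6.57.
Then β = k/mean = 6.57/142 = 0.0463.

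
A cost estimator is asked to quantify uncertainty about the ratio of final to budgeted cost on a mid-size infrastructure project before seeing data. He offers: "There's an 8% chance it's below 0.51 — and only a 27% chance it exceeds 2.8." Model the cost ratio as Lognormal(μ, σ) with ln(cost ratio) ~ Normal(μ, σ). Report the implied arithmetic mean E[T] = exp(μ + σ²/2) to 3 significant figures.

If T ~ Lognormal(μ,σ) then ln T ~ Normal(μ,σ), so the p-quantile of ln T is μ + z_p·σ.
ln(0.51) = -0.6733 and ln(2.8) = 1.03; z_{0.08} = -1.405, z_{0.73} = 0.6128.
σ = (1.03 − -0.6733)/(0.6128 − (-1.405)) = 0.844.
μ = -0.6733 − (-1.405)·0.844 = 0.512.
E[T] = exp(μ + σ²/2) = exp(0.512 + 0.3561) = 2.38.

E[T] ≈ 2.38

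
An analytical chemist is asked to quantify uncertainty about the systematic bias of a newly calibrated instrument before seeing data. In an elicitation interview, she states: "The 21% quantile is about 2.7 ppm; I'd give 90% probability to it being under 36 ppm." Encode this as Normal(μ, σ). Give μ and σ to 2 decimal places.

μ = 15.56, σ = 15.95

For Normal(μ,σ), the p-quantile is μ + z_p·σ. Here z_{0.21} = -0.8064, z_{0.9} = 1.282.
So 2.7 = μ − 0.8064σ and 36 = μ + 1.282σ.
Subtracting: σ = (36 − 2.7)/(1.282 − (-0.8064)) = 15.95.
Then μ = 2.7 − (-0.8064)·15.95 = 15.56.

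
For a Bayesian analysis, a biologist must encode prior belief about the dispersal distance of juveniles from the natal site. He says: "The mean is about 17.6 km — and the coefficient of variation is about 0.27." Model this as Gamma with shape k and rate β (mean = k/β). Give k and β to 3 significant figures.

For Gamma(k, rate β): mean = k/β, variance = k/β², so CV = 1/√k.
CV = 0.27, hence k = 1/CV² = 13.7.
Then β = k/mean = 13.7/17.6 = 0.779.

k ≈ 13.7, β ≈ 0.779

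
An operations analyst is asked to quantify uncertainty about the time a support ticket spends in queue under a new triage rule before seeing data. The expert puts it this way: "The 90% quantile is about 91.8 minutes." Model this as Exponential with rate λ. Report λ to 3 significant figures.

P(T < 91.8) = 1 − e^(−λ·91.8) = 0.9, so λ = −ln(1−0.9)/91.8 = −ln(0.1)/91.8 = 0.0251.

λ ≈ 0.0251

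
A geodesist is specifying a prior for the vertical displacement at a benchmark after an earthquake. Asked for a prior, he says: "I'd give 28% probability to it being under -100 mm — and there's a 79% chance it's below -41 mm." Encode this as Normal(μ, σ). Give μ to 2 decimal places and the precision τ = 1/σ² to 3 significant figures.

μ = -75.25, τ = 0.000554

For Normal(μ,σ), the p-quantile is μ + z_p·σ. Here z_{0.28} = -0.5828, z_{0.79} = 0.8064.
So -100 = μ − 0.5828σ and -41 = μ + 0.8064σ.
Subtracting: σ = (-41 − -100)/(0.8064 − (-0.5828)) = 42.47.
Then μ = -100 − (-0.5828)·42.47 = -75.25.
Precision τ = 1/σ² = 1/42.47² = 0.000554.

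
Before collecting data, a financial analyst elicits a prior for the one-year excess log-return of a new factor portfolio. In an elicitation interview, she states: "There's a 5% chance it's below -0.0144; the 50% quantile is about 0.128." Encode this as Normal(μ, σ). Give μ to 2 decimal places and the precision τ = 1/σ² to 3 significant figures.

μ = 0.13, τ = 133

The p-quantile of Normal(μ,σ) is μ + z_p·σ, with z_{0.05} = -1.645 and z_{0.5} = 0.
Eliminate σ: μ = (z₂·x₁ − z₁·x₂)/(z₂ − z₁) = (0·-0.0144 − (-1.645)·0.128)/1.645 = 0.13.
Then σ = (x₂ − x₁)/(z₂ − z₁) = (0.128 − -0.0144)/1.645 = 0.09.
Precision τ = 1/σ² = 1/0.08657² = 133.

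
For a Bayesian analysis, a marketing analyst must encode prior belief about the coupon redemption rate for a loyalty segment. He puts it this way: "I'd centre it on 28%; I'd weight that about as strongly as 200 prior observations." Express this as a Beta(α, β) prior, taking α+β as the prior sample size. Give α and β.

α = 56, β = 144

Under the effective-sample-size interpretation, Beta(α, β) has prior mean α/(α+β) and prior sample size α+β.
So α+β = 200 and α/(α+β) = 0.28, giving α = 0.28·200 = 56 and β = 200 − 56 = 144.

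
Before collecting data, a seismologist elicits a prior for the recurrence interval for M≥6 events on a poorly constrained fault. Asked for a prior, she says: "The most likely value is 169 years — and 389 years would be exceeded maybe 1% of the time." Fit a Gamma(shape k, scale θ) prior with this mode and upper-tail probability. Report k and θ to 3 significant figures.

Gamma(k,θ) with k>1 has mode (k−1)θ, so θ = 169/(k−1).
Need P(X < 389) = 0.99 with θ tied to k this way. Start at k = 2, θ = 169: P(X<389) ≈ 0.670.
Too low — raise k to concentrate. Iterating converges to k ≈ 7.87.
Then θ = 169/(7.87−1) ≈ 24.6.

k ≈ 7.87, θ ≈ 24.6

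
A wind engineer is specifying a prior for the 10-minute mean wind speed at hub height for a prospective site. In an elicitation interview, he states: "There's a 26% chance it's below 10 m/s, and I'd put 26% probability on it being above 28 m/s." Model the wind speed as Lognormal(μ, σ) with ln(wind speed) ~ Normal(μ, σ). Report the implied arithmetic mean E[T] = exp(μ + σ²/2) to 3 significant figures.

If T ~ Lognormal(μ,σ) then ln T ~ Normal(μ,σ), so the p-quantile of ln T is μ + z_p·σ.
ln(10) = 2.303 and ln(28) = 3.332; z_{0.26} = -0.6433, z_{0.74} = 0.6433.
σ = (3.332 − 2.303)/(0.6433 − (-0.6433)) = 0.800.
μ = 2.303 − (-0.6433)·0.800 = 2.817.
E[T] = exp(μ + σ²/2) = exp(2.817 + 0.3202) = 23 m/s.

E[T] ≈ 23 m/s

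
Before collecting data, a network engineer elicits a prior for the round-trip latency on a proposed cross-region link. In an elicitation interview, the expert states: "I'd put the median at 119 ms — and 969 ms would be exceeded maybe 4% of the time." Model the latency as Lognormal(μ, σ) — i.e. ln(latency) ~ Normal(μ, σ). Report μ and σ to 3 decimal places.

If T ~ Lognormal(μ,σ) then ln T ~ Normal(μ,σ), so the p-quantile of ln T is μ + z_p·σ.
ln(119) = 4.779 and ln(969) = 6.876; z_{0.5} = 0, z_{0.96} = 1.751.
σ = (6.876 − 4.779)/(1.751 − (0)) = 1.198.
μ = 4.779 − (0)·1.198 = 4.779.

μ ≈ 4.779, σ ≈ 1.198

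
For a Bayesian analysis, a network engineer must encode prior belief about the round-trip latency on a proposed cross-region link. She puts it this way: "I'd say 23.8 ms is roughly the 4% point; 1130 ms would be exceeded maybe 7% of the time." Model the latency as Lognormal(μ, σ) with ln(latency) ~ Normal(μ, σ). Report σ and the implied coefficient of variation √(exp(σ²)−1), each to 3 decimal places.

If T ~ Lognormal(μ,σ) then ln T ~ Normal(μ,σ), so the p-quantile of ln T is μ + z_p·σ.
ln(23.8) = 3.17 and ln(1130) = 7.03; z_{0.04} = -1.751, z_{0.93} = 1.476.
σ = (7.03 − 3.17)/(1.476 − (-1.751)) = 1.196.
μ = 3.17 − (-1.751)·1.196 = 5.264.
CV = √(exp(σ²)−1) = √(exp(1.4315)−1) = 1.785.

σ ≈ 1.196, CV ≈ 1.785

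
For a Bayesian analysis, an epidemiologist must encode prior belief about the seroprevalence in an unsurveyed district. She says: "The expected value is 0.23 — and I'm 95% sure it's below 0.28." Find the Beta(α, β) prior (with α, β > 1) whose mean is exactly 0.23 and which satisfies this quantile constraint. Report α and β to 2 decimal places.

α ≈ 46.60, β ≈ 156.01

With mean 0.23 fixed, write α = 0.23s, β = 0.77s where s = α+β.
Need P(θ < 0.28) = 0.95 under Beta(0.23s, 0.77s). Normal approximation: (q−m)/√(m(1−m)/s) ≈ z_{0.95} = 1.64, so s ≈ 0.23·0.77·(1.64)²/(0.28−0.23)² = 191.7.
At s = 191.7: P(θ<0.28) ≈ 0.945. Adjusting to match 0.95 gives s ≈ 202.60.
So α = 0.23·202.60 ≈ 46.60, β = 0.77·202.60 ≈ 156.01.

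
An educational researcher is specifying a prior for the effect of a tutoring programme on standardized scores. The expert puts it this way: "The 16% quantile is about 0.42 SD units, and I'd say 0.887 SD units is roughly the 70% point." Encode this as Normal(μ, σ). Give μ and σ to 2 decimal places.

μ = 0.73, σ = 0.31

For Normal(μ,σ), the p-quantile is μ + z_p·σ. Here z_{0.16} = -0.9945, z_{0.7} = 0.5244.
So 0.42 = μ − 0.9945σ and 0.887 = μ + 0.5244σ.
Subtracting: σ = (0.887 − 0.42)/(0.5244 − (-0.9945)) = 0.31.
Then μ = 0.42 − (-0.9945)·0.31 = 0.73.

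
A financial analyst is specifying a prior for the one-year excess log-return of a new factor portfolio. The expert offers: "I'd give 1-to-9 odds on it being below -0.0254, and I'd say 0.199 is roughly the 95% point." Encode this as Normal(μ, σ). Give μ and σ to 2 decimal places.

μ = 0.07, σ = 0.08

The p-quantile of Normal(μ,σ) is μ + z_p·σ, with z_{0.1} = -1.282 and z_{0.95} = 1.645.
Eliminate σ: μ = (z₂·x₁ − z₁·x₂)/(z₂ − z₁) = (1.645·-0.0254 − (-1.282)·0.199)/2.926 = 0.07.
Then σ = (x₂ − x₁)/(z₂ − z₁) = (0.199 − -0.0254)/2.926 = 0.08.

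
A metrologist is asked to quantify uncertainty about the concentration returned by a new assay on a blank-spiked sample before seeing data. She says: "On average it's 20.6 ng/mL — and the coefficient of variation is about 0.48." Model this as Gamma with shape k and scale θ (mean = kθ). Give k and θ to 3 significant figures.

k ≈ 4.34, θ ≈ 4.75

For Gamma(k, scale θ): mean = kθ, variance = kθ², so CV = 1/√k.
CV = 0.48, hence k = 1/CV² = 4.34.
Then θ = mean/k = 20.6/4.34 = 4.75.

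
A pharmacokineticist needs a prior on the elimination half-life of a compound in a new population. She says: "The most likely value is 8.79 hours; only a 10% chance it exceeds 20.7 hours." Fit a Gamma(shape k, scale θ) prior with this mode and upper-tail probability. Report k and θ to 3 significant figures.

Gamma(k,θ) with k>1 has mode (k−1)θ, so θ = 8.79/(k−1).
Need P(X < 20.7) = 0.9 with θ tied to k this way. Start at k = 2, θ = 8.79: P(X<20.7) ≈ 0.682.
Too low — raise k to concentrate. Iterating converges to k ≈ 3.62.
Then θ = 8.79/(3.62−1) ≈ 3.35.

k ≈ 3.62, θ ≈ 3.35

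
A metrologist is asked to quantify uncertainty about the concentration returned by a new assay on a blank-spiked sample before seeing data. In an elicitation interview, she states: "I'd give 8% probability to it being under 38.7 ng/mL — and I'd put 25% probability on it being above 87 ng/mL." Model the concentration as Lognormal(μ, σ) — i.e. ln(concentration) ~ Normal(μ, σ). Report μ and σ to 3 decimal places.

If T ~ Lognormal(μ,σ) then ln T ~ Normal(μ,σ), so the p-quantile of ln T is μ + z_p·σ.
ln(38.7) = 3.656 and ln(87) = 4.466; z_{0.08} = -1.405, z_{0.75} = 0.6745.
σ = (4.466 − 3.656)/(0.6745 − (-1.405)) = 0.390.
μ = 3.656 − (-1.405)·0.390 = 4.203.

μ ≈ 4.203, σ ≈ 0.390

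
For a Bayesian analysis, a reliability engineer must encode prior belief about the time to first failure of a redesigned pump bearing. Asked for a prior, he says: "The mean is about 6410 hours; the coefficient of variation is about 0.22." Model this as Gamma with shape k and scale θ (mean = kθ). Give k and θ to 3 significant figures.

k ≈ 20.7, θ ≈ 310

For Gamma(k, scale θ): mean = kθ, variance = kθ², so CV = 1/√k.
CV = 0.22, hence k = 1/CV² = 20.7.
Then θ = mean/k = 6410/20.7 = 310.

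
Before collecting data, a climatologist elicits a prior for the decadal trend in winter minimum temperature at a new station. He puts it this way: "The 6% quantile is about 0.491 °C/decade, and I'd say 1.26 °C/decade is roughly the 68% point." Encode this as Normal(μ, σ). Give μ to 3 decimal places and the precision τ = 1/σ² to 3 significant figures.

μ = 1.082, τ = 6.92

The p-quantile of Normal(μ,σ) is μ + z_p·σ, with z_{0.06} = -1.555 and z_{0.68} = 0.4677.
Eliminate σ: μ = (z₂·x₁ − z₁·x₂)/(z₂ − z₁) = (0.4677·0.491 − (-1.555)·1.26)/2.022 = 1.082.
Then σ = (x₂ − x₁)/(z₂ − z₁) = (1.26 − 0.491)/2.022 = 0.380.
Precision τ = 1/σ² = 1/0.3802² = 6.92.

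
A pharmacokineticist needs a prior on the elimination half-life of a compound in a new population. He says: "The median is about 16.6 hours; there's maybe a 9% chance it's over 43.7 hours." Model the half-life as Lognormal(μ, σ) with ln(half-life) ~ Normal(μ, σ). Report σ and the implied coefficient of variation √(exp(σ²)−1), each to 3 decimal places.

σ ≈ 0.722, CV ≈ 0.827

If T ~ Lognormal(μ,σ) then ln T ~ Normal(μ,σ), so the p-quantile of ln T is μ + z_p·σ.
ln(16.6) = 2.809 and ln(43.7) = 3.777; z_{0.5} = 0, z_{0.91} = 1.341.
σ = (3.777 − 2.809)/(1.341 − (0)) = 0.722.
μ = 2.809 − (0)·0.722 = 2.809.
CV = √(exp(σ²)−1) = √(exp(0.5212)−1) = 0.827.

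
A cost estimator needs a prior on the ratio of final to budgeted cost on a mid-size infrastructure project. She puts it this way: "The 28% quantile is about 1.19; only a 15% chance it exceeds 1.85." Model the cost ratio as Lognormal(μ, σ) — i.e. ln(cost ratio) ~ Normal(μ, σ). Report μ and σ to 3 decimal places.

μ ≈ 0.333, σ ≈ 0.272

If T ~ Lognormal(μ,σ) then ln T ~ Normal(μ,σ), so the p-quantile of ln T is μ + z_p·σ.
ln(1.19) = 0.174 and ln(1.85) = 0.6152; z_{0.28} = -0.5828, z_{0.85} = 1.036.
σ = (0.6152 − 0.174)/(1.036 − (-0.5828)) = 0.272.
μ = 0.174 − (-0.5828)·0.272 = 0.333.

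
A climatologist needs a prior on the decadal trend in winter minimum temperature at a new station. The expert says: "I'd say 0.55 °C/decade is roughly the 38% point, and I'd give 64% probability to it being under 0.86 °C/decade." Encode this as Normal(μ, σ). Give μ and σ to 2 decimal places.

For Normal(μ,σ), the p-quantile is μ + z_p·σ. Here z_{0.38} = -0.3055, z_{0.64} = 0.3585.
So 0.55 = μ − 0.3055σ and 0.86 = μ + 0.3585σ.
Subtracting: σ = (0.86 − 0.55)/(0.3585 − (-0.3055)) = 0.47.
Then μ = 0.55 − (-0.3055)·0.47 = 0.69.

μ = 0.69, σ = 0.47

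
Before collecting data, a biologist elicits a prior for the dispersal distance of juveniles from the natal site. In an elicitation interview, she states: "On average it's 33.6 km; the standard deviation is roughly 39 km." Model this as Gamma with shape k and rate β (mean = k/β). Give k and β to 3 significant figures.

k ≈ 0.742, β ≈ 0.0221

For Gamma(k, rate β): mean = k/β, variance = k/β², so CV = 1/√k.
CV = SD/mean = 39/33.6 = 1.161, hence k = 1/CV² = 0.742.
Then β = k/mean = 0.742/33.6 = 0.0221.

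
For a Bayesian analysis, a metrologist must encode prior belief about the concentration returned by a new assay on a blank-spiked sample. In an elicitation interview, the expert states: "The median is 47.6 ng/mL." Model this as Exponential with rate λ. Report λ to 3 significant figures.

λ ≈ 0.0146

Exponential median = ln 2 / λ, so λ = ln 2 / 47.6 = 0.0146.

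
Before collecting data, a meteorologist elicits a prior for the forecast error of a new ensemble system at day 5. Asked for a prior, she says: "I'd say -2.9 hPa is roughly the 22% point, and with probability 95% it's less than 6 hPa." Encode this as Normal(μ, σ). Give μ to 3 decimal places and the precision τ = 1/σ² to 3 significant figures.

The p-quantile of Normal(μ,σ) is μ + z_p·σ, with z_{0.22} = -0.7722 and z_{0.95} = 1.645.
Eliminate σ: μ = (z₂·x₁ − z₁·x₂)/(z₂ − z₁) = (1.645·-2.9 − (-0.7722)·6)/2.417 = -0.057.
Then σ = (x₂ − x₁)/(z₂ − z₁) = (6 − -2.9)/2.417 = 3.682.
Precision τ = 1/σ² = 1/3.682² = 0.0738.

μ = -0.057, τ = 0.0738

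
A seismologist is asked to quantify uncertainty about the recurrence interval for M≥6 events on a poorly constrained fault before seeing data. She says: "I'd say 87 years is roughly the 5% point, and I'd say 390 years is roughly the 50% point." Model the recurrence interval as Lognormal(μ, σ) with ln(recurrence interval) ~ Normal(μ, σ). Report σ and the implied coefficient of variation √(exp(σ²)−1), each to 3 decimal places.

σ ≈ 0.912, CV ≈ 1.139

If T ~ Lognormal(μ,σ) then ln T ~ Normal(μ,σ), so the p-quantile of ln T is μ + z_p·σ.
ln(87) = 4.466 and ln(390) = 5.966; z_{0.05} = -1.645, z_{0.5} = 0.
σ = (5.966 − 4.466)/(0 − (-1.645)) = 0.912.
μ = 4.466 − (-1.645)·0.912 = 5.966.
CV = √(exp(σ²)−1) = √(exp(0.8319)−1) = 1.139.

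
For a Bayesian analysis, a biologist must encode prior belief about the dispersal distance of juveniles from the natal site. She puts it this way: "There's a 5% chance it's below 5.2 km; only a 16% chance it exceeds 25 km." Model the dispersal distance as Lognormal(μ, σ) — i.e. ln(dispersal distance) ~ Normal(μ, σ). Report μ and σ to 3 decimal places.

If T ~ Lognormal(μ,σ) then ln T ~ Normal(μ,σ), so the p-quantile of ln T is μ + z_p·σ.
ln(5.2) = 1.649 and ln(25) = 3.219; z_{0.05} = -1.645, z_{0.84} = 0.9945.
σ = (3.219 − 1.649)/(0.9945 − (-1.645)) = 0.595.
μ = 1.649 − (-1.645)·0.595 = 2.627.

μ ≈ 2.627, σ ≈ 0.595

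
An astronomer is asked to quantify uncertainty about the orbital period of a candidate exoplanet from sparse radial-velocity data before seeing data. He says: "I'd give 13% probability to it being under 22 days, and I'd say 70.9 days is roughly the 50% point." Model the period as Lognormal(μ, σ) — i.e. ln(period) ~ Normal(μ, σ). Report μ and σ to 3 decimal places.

μ ≈ 4.261, σ ≈ 1.039

If T ~ Lognormal(μ,σ) then ln T ~ Normal(μ,σ), so the p-quantile of ln T is μ + z_p·σ.
ln(22) = 3.091 and ln(70.9) = 4.261; z_{0.13} = -1.126, z_{0.5} = 0.
σ = (4.261 − 3.091)/(0 − (-1.126)) = 1.039.
μ = 3.091 − (-1.126)·1.039 = 4.261.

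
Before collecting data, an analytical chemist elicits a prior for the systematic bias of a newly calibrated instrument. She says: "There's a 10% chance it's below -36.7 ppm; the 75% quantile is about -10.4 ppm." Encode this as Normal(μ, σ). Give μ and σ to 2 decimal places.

The p-quantile of Normal(μ,σ) is μ + z_p·σ, with z_{0.1} = -1.282 and z_{0.75} = 0.6745.
Eliminate σ: μ = (z₂·x₁ − z₁·x₂)/(z₂ − z₁) = (0.6745·-36.7 − (-1.282)·-10.4)/1.956 = -19.47.
Then σ = (x₂ − x₁)/(z₂ − z₁) = (-10.4 − -36.7)/1.956 = 13.45.

μ = -19.47, σ = 13.45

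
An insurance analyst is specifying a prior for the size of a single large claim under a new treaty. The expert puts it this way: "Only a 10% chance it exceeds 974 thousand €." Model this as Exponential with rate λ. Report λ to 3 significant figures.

λ ≈ 0.00236

P(T > 974.0) = e^(−λ·974.0) = 0.1, so λ = −ln(0.1)/974.0 = 0.00236.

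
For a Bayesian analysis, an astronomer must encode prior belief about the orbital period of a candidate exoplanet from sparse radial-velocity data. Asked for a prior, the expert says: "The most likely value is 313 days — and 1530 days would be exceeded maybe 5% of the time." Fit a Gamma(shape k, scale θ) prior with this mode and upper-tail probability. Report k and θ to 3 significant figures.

Gamma(k,θ) with k>1 has mode (k−1)θ, so θ = 313/(k−1).
Need P(X < 1530) = 0.95 with θ tied to k this way. Start at k = 2, θ = 313: P(X<1530) ≈ 0.956.
Too high — lower k to spread out. Iterating converges to k ≈ 1.96.
Then θ = 313/(1.96−1) ≈ 327.

k ≈ 1.96, θ ≈ 327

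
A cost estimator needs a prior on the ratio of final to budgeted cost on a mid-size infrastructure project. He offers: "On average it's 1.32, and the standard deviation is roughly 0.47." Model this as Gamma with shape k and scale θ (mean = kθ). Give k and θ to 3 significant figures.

For Gamma(k, scale θ): mean = kθ, variance = kθ², so CV = 1/√k.
CV = SD/mean = 0.47/1.32 = 0.3561, hence k = 1/CV² = 7.89.
Then θ = mean/k = 1.32/7.89 = 0.167.

k ≈ 7.89, θ ≈ 0.167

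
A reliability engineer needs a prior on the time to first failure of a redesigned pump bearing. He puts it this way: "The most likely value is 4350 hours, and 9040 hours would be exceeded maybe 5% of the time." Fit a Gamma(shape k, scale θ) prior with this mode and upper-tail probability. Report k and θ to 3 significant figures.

k ≈ 6.17, θ ≈ 842

Gamma(k,θ) with k>1 has mode (k−1)θ, so θ = 4350/(k−1).
Need P(X < 9040) = 0.95 with θ tied to k this way. Start at k = 2, θ = 4350: P(X<9040) ≈ 0.615.
Too low — raise k to concentrate. Iterating converges to k ≈ 6.17.
Then θ = 4350/(6.17−1) ≈ 842.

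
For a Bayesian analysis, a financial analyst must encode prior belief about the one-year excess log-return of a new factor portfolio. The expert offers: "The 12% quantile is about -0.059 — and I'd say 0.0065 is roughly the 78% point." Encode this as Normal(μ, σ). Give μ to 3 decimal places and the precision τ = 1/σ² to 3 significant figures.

μ = -0.019, τ = 884

For Normal(μ,σ), the p-quantile is μ + z_p·σ. Here z_{0.12} = -1.175, z_{0.78} = 0.7722.
So -0.059 = μ − 1.175σ and 0.0065 = μ + 0.7722σ.
Subtracting: σ = (0.0065 − -0.059)/(0.7722 − (-1.175)) = 0.034.
Then μ = -0.059 − (-1.175)·0.034 = -0.019.
Precision τ = 1/σ² = 1/0.03364² = 884.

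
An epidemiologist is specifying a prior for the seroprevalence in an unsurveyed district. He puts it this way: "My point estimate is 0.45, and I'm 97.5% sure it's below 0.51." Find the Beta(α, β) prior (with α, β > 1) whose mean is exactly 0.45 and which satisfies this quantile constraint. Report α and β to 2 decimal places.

With mean 0.45 fixed, write α = 0.45s, β = 0.55s where s = α+β.
Need P(θ < 0.51) = 0.975 under Beta(0.45s, 0.55s). Normal approximation: (q−m)/√(m(1−m)/s) ≈ z_{0.975} = 1.96, so s ≈ 0.45·0.55·(1.96)²/(0.51−0.45)² = 264.1.
At s = 264.1: P(θ<0.51) ≈ 0.975. Adjusting to match 0.975 gives s ≈ 265.83.
So α = 0.45·265.83 ≈ 119.62, β = 0.55·265.83 ≈ 146.21.

α ≈ 119.62, β ≈ 146.21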